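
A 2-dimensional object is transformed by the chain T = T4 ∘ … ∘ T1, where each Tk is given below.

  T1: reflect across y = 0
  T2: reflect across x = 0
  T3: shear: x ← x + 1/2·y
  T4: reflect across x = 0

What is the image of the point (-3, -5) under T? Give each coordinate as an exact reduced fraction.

T1 reflect across y = 0: (-3, -5) → (-3, 5)
T2 reflect across x = 0: (-3, 5) → (3, 5)
T3 shear: x ← x + 1/2·y: (3, 5) → (11/2, 5)
T4 reflect across x = 0: (11/2, 5) → (-11/2, 5)

T(p) = (-11/2, 5)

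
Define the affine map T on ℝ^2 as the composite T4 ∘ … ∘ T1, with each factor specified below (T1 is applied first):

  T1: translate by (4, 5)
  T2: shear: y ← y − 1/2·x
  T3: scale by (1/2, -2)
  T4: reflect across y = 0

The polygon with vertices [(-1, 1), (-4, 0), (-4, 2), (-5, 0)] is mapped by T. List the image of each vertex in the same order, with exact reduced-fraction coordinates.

image vertices: (3/2, 9), (0, 10), (0, 14), (-1/2, 11)

T1 translate by (4, 5): (-1, 1) → (3, 6); (-4, 0) → (0, 5); (-4, 2) → (0, 7); (-5, 0) → (-1, 5)
T2 shear: y ← y − 1/2·x: (3, 6) → (3, 9/2); (0, 5) → (0, 5); (0, 7) → (0, 7); (-1, 5) → (-1, 11/2)
T3 scale by (1/2, -2): (3, 9/2) → (3/2, -9); (0, 5) → (0, -10); (0, 7) → (0, -14); (-1, 11/2) → (-1/2, -11)
T4 reflect across y = 0: (3/2, -9) → (3/2, 9); (0, -10) → (0, 10); (0, -14) → (0, 14); (-1/2, -11) → (-1/2, 11)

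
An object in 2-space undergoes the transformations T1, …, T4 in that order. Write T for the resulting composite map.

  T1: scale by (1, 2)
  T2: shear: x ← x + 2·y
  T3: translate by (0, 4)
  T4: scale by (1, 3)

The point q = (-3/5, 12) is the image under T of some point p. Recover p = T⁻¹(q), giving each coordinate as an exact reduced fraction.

p = (-3/5, 0)

T1 = [1 0 0; 0 2 0; 0 0 1]
T2·T1 = [1 4 0; 0 2 0; 0 0 1]
T3·…·T1 = [1 4 0; 0 2 4; 0 0 1]
T4·…·T1 = [1 4 0; 0 6 12; 0 0 1]
det M = 6; M⁻¹ = [1 -2/3 8; 0 1/6 -2; 0 0 1]
M⁻¹ · (-3/5, 12)ᵀ = (-3/5, 0)ᵀ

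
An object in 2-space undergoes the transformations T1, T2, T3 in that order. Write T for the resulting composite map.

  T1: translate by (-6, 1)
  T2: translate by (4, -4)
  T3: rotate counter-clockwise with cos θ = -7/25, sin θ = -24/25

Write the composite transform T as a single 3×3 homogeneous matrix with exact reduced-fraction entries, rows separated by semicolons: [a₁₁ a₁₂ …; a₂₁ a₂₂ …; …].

T = [-7/25 24/25 -58/25; -24/25 -7/25 69/25; 0 0 1]

T1 = [1 0 -6; 0 1 1; 0 0 1]
T2·T1 = [1 0 -2; 0 1 -3; 0 0 1]
T3·…·T1 = [-7/25 24/25 -58/25; -24/25 -7/25 69/25; 0 0 1]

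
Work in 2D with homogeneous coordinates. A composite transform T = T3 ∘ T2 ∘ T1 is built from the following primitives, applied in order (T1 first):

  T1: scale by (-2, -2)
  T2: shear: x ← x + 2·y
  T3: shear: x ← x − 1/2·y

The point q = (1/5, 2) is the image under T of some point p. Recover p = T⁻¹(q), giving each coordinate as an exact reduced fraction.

p = (7/5, -1)

T1 = [-2 0 0; 0 -2 0; 0 0 1]
T2·T1 = [-2 -4 0; 0 -2 0; 0 0 1]
T3·…·T1 = [-2 -3 0; 0 -2 0; 0 0 1]
det M = 4; M⁻¹ = [-1/2 3/4 0; 0 -1/2 0; 0 0 1]
M⁻¹ · (1/5, 2)ᵀ = (7/5, -1)ᵀ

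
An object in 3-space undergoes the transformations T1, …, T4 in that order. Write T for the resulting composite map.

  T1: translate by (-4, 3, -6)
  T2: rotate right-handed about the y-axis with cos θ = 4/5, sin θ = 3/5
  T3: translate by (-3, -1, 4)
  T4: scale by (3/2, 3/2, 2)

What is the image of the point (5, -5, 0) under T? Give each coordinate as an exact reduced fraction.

T(p) = (-87/10, -9/2, -14/5)

T1 translate by (-4, 3, -6): (5, -5, 0) → (1, -2, -6)
T2 rotate right-handed about the y-axis with cos θ = 4/5, sin θ = 3/5: (1, -2, -6) → (-14/5, -2, -27/5)
T3 translate by (-3, -1, 4): (-14/5, -2, -27/5) → (-29/5, -3, -7/5)
T4 scale by (3/2, 3/2, 2): (-29/5, -3, -7/5) → (-87/10, -9/2, -14/5)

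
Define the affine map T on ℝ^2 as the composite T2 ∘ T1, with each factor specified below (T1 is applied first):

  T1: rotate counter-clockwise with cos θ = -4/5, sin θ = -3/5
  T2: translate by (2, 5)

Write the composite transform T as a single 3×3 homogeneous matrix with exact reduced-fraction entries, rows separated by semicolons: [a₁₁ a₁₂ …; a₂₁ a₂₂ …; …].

T = [-4/5 3/5 2; -3/5 -4/5 5; 0 0 1]

T1 = [-4/5 3/5 0; -3/5 -4/5 0; 0 0 1]
T2·T1 = [-4/5 3/5 2; -3/5 -4/5 5; 0 0 1]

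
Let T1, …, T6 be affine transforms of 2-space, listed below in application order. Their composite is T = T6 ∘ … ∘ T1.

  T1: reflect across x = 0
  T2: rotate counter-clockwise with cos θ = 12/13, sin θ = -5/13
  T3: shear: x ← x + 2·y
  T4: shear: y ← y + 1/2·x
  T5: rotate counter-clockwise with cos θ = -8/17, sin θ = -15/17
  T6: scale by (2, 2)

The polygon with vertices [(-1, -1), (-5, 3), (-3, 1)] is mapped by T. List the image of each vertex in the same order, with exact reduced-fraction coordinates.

image vertices: (-483/221, 1298/221), (233/221, -3862/221), (-125/221, -1282/221)

T1 reflect across x = 0: (-1, -1) → (1, -1); (-5, 3) → (5, 3); (-3, 1) → (3, 1)
T2 rotate counter-clockwise with cos θ = 12/13, sin θ = -5/13: (1, -1) → (7/13, -17/13); (5, 3) → (75/13, 11/13); (3, 1) → (41/13, -3/13)
T3 shear: x ← x + 2·y: (7/13, -17/13) → (-27/13, -17/13); (75/13, 11/13) → (97/13, 11/13); (41/13, -3/13) → (35/13, -3/13)
T4 shear: y ← y + 1/2·x: (-27/13, -17/13) → (-27/13, -61/26); (97/13, 11/13) → (97/13, 119/26); (35/13, -3/13) → (35/13, 29/26)
T5 rotate counter-clockwise with cos θ = -8/17, sin θ = -15/17: (-27/13, -61/26) → (-483/442, 649/221); (97/13, 119/26) → (233/442, -1931/221); (35/13, 29/26) → (-125/442, -641/221)
T6 scale by (2, 2): (-483/442, 649/221) → (-483/221, 1298/221); (233/442, -1931/221) → (233/221, -3862/221); (-125/442, -641/221) → (-125/221, -1282/221)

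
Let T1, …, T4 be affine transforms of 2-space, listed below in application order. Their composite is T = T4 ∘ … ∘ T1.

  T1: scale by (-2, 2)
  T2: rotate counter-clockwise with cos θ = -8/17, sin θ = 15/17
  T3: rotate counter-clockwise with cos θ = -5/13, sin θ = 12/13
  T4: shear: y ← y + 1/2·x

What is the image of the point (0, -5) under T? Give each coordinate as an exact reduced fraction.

T(p) = (-1710/221, 545/221)

T1 scale by (-2, 2): (0, -5) → (0, -10)
T2 rotate counter-clockwise with cos θ = -8/17, sin θ = 15/17: (0, -10) → (150/17, 80/17)
T3 rotate counter-clockwise with cos θ = -5/13, sin θ = 12/13: (150/17, 80/17) → (-1710/221, 1400/221)
T4 shear: y ← y + 1/2·x: (-1710/221, 1400/221) → (-1710/221, 545/221)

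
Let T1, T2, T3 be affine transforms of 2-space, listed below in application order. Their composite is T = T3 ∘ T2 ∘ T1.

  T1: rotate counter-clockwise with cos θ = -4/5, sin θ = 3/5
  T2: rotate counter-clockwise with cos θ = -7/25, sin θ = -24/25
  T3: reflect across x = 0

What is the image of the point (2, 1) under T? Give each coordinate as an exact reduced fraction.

T1 rotate counter-clockwise with cos θ = -4/5, sin θ = 3/5: (2, 1) → (-11/5, 2/5)
T2 rotate counter-clockwise with cos θ = -7/25, sin θ = -24/25: (-11/5, 2/5) → (1, 2)
T3 reflect across x = 0: (1, 2) → (-1, 2)

T(p) = (-1, 2)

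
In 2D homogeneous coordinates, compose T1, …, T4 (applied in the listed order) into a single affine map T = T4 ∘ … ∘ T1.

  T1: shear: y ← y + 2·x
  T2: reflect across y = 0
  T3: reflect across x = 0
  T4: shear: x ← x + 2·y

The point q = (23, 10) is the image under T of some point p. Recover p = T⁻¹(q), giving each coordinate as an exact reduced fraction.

p = (-3, -4)

T1 = [1 0 0; 2 1 0; 0 0 1]
T2·T1 = [1 0 0; -2 -1 0; 0 0 1]
T3·…·T1 = [-1 0 0; -2 -1 0; 0 0 1]
T4·…·T1 = [-5 -2 0; -2 -1 0; 0 0 1]
det M = 1; M⁻¹ = [-1 2 0; 2 -5 0; 0 0 1]
M⁻¹ · (23, 10)ᵀ = (-3, -4)ᵀ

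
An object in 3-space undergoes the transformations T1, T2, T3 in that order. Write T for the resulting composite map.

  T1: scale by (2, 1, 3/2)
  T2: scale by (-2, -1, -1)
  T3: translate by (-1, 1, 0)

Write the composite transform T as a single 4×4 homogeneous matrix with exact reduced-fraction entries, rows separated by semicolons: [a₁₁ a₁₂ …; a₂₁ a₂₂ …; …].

T1 = [2 0 0 0; 0 1 0 0; 0 0 3/2 0; 0 0 0 1]
T2·T1 = [-4 0 0 0; 0 -1 0 0; 0 0 -3/2 0; 0 0 0 1]
T3·…·T1 = [-4 0 0 -1; 0 -1 0 1; 0 0 -3/2 0; 0 0 0 1]

T = [-4 0 0 -1; 0 -1 0 1; 0 0 -3/2 0; 0 0 0 1]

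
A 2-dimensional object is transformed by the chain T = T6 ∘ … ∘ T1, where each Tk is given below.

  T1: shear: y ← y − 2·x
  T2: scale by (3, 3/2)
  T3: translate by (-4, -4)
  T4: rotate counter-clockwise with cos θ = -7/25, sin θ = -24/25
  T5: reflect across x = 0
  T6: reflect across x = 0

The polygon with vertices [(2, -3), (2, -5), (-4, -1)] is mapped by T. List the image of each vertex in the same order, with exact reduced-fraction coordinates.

image vertices: (-362/25, 107/50), (-434/25, 149/50), (268/25, 677/50)

T1 shear: y ← y − 2·x: (2, -3) → (2, -7); (2, -5) → (2, -9); (-4, -1) → (-4, 7)
T2 scale by (3, 3/2): (2, -7) → (6, -21/2); (2, -9) → (6, -27/2); (-4, 7) → (-12, 21/2)
T3 translate by (-4, -4): (6, -21/2) → (2, -29/2); (6, -27/2) → (2, -35/2); (-12, 21/2) → (-16, 13/2)
T4 rotate counter-clockwise with cos θ = -7/25, sin θ = -24/25: (2, -29/2) → (-362/25, 107/50); (2, -35/2) → (-434/25, 149/50); (-16, 13/2) → (268/25, 677/50)
T5 reflect across x = 0: (-362/25, 107/50) → (362/25, 107/50); (-434/25, 149/50) → (434/25, 149/50); (268/25, 677/50) → (-268/25, 677/50)
T6 reflect across x = 0: (362/25, 107/50) → (-362/25, 107/50); (434/25, 149/50) → (-434/25, 149/50); (-268/25, 677/50) → (268/25, 677/50)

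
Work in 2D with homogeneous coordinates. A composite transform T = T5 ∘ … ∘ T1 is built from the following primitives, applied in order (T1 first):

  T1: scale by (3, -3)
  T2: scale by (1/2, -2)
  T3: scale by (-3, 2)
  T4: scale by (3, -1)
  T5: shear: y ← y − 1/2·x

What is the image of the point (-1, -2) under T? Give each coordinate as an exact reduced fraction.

T1 scale by (3, -3): (-1, -2) → (-3, 6)
T2 scale by (1/2, -2): (-3, 6) → (-3/2, -12)
T3 scale by (-3, 2): (-3/2, -12) → (9/2, -24)
T4 scale by (3, -1): (9/2, -24) → (27/2, 24)
T5 shear: y ← y − 1/2·x: (27/2, 24) → (27/2, 69/4)

T(p) = (27/2, 69/4)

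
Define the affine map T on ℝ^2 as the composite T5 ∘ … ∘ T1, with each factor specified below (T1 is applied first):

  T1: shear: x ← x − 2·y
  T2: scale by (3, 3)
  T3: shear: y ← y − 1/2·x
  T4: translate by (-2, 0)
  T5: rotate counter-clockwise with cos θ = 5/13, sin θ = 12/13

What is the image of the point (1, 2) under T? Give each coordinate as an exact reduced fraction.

T1 shear: x ← x − 2·y: (1, 2) → (-3, 2)
T2 scale by (3, 3): (-3, 2) → (-9, 6)
T3 shear: y ← y − 1/2·x: (-9, 6) → (-9, 21/2)
T4 translate by (-2, 0): (-9, 21/2) → (-11, 21/2)
T5 rotate counter-clockwise with cos θ = 5/13, sin θ = 12/13: (-11, 21/2) → (-181/13, -159/26)

T(p) = (-181/13, -159/26)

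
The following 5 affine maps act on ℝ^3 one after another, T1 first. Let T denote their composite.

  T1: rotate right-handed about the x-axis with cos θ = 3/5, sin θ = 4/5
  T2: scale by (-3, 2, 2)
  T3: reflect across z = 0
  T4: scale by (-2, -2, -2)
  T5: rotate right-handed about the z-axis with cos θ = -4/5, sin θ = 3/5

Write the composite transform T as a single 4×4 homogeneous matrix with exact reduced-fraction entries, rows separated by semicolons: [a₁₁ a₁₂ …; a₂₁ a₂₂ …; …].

T = [-24/5 36/25 -48/25 0; 18/5 48/25 -64/25 0; 0 16/5 12/5 0; 0 0 0 1]

T1 = [1 0 0 0; 0 3/5 -4/5 0; 0 4/5 3/5 0; 0 0 0 1]
T2·T1 = [-3 0 0 0; 0 6/5 -8/5 0; 0 8/5 6/5 0; 0 0 0 1]
T3·…·T1 = [-3 0 0 0; 0 6/5 -8/5 0; 0 -8/5 -6/5 0; 0 0 0 1]
T4·…·T1 = [6 0 0 0; 0 -12/5 16/5 0; 0 16/5 12/5 0; 0 0 0 1]
T5·…·T1 = [-24/5 36/25 -48/25 0; 18/5 48/25 -64/25 0; 0 16/5 12/5 0; 0 0 0 1]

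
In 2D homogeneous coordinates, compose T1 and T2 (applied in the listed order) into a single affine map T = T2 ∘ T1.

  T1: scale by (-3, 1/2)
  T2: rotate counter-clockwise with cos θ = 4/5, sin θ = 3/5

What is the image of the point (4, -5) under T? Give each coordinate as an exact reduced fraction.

T1 scale by (-3, 1/2): (4, -5) → (-12, -5/2)
T2 rotate counter-clockwise with cos θ = 4/5, sin θ = 3/5: (-12, -5/2) → (-81/10, -46/5)

T(p) = (-81/10, -46/5)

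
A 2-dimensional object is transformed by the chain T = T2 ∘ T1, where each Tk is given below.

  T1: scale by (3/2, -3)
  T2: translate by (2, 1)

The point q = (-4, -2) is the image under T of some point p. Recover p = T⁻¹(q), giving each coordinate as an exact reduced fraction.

p = (-4, 1)

T1 = [3/2 0 0; 0 -3 0; 0 0 1]
T2·T1 = [3/2 0 2; 0 -3 1; 0 0 1]
det M = -9/2; M⁻¹ = [2/3 0 -4/3; 0 -1/3 1/3; 0 0 1]
M⁻¹ · (-4, -2)ᵀ = (-4, 1)ᵀ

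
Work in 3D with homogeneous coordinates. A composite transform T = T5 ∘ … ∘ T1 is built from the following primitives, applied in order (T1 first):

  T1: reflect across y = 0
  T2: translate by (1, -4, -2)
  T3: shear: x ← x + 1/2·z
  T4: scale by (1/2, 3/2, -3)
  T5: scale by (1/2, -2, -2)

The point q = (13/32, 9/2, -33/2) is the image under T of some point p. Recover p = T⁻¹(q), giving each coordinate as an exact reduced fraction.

T1 = [1 0 0 0; 0 -1 0 0; 0 0 1 0; 0 0 0 1]
T2·T1 = [1 0 0 1; 0 -1 0 -4; 0 0 1 -2; 0 0 0 1]
T3·…·T1 = [1 0 1/2 0; 0 -1 0 -4; 0 0 1 -2; 0 0 0 1]
T4·…·T1 = [1/2 0 1/4 0; 0 -3/2 0 -6; 0 0 -3 6; 0 0 0 1]
T5·…·T1 = [1/4 0 1/8 0; 0 3 0 12; 0 0 6 -12; 0 0 0 1]
det M = 9/2; M⁻¹ = [4 0 -1/12 -1; 0 1/3 0 -4; 0 0 1/6 2; 0 0 0 1]
M⁻¹ · (13/32, 9/2, -33/2)ᵀ = (2, -5/2, -3/4)ᵀ

p = (2, -5/2, -3/4)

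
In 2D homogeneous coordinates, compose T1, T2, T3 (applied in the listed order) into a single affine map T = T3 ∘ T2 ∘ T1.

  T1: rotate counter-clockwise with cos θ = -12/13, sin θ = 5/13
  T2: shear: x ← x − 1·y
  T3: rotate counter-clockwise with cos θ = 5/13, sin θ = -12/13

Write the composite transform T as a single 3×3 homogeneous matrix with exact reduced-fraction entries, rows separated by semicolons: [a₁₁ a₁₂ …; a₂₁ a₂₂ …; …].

T = [-25/169 -109/169 0; 229/169 -144/169 0; 0 0 1]

T1 = [-12/13 -5/13 0; 5/13 -12/13 0; 0 0 1]
T2·T1 = [-17/13 7/13 0; 5/13 -12/13 0; 0 0 1]
T3·…·T1 = [-25/169 -109/169 0; 229/169 -144/169 0; 0 0 1]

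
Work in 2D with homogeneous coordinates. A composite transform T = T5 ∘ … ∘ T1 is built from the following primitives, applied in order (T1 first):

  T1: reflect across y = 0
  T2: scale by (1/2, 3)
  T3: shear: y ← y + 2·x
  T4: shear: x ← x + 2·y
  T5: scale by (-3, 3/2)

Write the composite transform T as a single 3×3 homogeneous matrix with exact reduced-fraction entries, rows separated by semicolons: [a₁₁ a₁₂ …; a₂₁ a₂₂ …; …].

T1 = [1 0 0; 0 -1 0; 0 0 1]
T2·T1 = [1/2 0 0; 0 -3 0; 0 0 1]
T3·…·T1 = [1/2 0 0; 1 -3 0; 0 0 1]
T4·…·T1 = [5/2 -6 0; 1 -3 0; 0 0 1]
T5·…·T1 = [-15/2 18 0; 3/2 -9/2 0; 0 0 1]

T = [-15/2 18 0; 3/2 -9/2 0; 0 0 1]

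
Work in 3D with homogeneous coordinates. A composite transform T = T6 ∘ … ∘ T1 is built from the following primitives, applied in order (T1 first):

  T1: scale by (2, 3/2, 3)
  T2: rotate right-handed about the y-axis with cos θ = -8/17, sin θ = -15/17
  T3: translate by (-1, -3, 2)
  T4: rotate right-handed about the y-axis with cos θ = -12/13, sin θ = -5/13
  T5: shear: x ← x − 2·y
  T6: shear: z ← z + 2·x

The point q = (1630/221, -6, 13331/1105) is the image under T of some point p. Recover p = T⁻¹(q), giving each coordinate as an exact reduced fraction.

p = (0, -2, -8/5)

T1 = [2 0 0 0; 0 3/2 0 0; 0 0 3 0; 0 0 0 1]
T2·T1 = [-16/17 0 -45/17 0; 0 3/2 0 0; 30/17 0 -24/17 0; 0 0 0 1]
T3·…·T1 = [-16/17 0 -45/17 -1; 0 3/2 0 -3; 30/17 0 -24/17 2; 0 0 0 1]
T4·…·T1 = [42/221 0 660/221 2/13; 0 3/2 0 -3; -440/221 0 63/221 -29/13; 0 0 0 1]
T5·…·T1 = [42/221 -3 660/221 80/13; 0 3/2 0 -3; -440/221 0 63/221 -29/13; 0 0 0 1]
T6·…·T1 = [42/221 -3 660/221 80/13; 0 3/2 0 -3; -356/221 -6 1383/221 131/13; 0 0 0 1]
det M = 9; M⁻¹ = [461/442 21/221 -110/221 -19/17; 0 2/3 0 2; 178/663 440/663 7/221 1/51; 0 0 0 1]
M⁻¹ · (1630/221, -6, 13331/1105)ᵀ = (0, -2, -8/5)ᵀ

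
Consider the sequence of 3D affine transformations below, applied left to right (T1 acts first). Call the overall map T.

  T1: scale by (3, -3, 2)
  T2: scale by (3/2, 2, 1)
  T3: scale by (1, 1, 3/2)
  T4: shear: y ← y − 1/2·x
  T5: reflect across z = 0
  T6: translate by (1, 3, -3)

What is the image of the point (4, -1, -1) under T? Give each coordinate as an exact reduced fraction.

T1 scale by (3, -3, 2): (4, -1, -1) → (12, 3, -2)
T2 scale by (3/2, 2, 1): (12, 3, -2) → (18, 6, -2)
T3 scale by (1, 1, 3/2): (18, 6, -2) → (18, 6, -3)
T4 shear: y ← y − 1/2·x: (18, 6, -3) → (18, -3, -3)
T5 reflect across z = 0: (18, -3, -3) → (18, -3, 3)
T6 translate by (1, 3, -3): (18, -3, 3) → (19, 0, 0)

T(p) = (19, 0, 0)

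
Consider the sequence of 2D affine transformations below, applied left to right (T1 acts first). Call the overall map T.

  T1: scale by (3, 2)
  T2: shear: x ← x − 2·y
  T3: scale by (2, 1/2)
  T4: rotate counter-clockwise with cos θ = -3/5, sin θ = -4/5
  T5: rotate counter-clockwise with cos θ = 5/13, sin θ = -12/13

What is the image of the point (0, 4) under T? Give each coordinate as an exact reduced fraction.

T1 scale by (3, 2): (0, 4) → (0, 8)
T2 shear: x ← x − 2·y: (0, 8) → (-16, 8)
T3 scale by (2, 1/2): (-16, 8) → (-32, 4)
T4 rotate counter-clockwise with cos θ = -3/5, sin θ = -4/5: (-32, 4) → (112/5, 116/5)
T5 rotate counter-clockwise with cos θ = 5/13, sin θ = -12/13: (112/5, 116/5) → (1952/65, -764/65)

T(p) = (1952/65, -764/65)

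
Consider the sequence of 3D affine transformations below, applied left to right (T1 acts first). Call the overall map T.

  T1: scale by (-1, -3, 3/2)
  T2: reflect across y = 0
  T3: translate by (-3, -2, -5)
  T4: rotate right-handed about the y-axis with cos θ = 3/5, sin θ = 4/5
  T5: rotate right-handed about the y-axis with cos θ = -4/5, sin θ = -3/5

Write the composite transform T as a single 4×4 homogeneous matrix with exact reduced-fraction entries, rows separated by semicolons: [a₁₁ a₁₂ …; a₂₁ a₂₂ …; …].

T1 = [-1 0 0 0; 0 -3 0 0; 0 0 3/2 0; 0 0 0 1]
T2·T1 = [-1 0 0 0; 0 3 0 0; 0 0 3/2 0; 0 0 0 1]
T3·…·T1 = [-1 0 0 -3; 0 3 0 -2; 0 0 3/2 -5; 0 0 0 1]
T4·…·T1 = [-3/5 0 6/5 -29/5; 0 3 0 -2; 4/5 0 9/10 -3/5; 0 0 0 1]
T5·…·T1 = [0 0 -3/2 5; 0 3 0 -2; -1 0 0 -3; 0 0 0 1]

T = [0 0 -3/2 5; 0 3 0 -2; -1 0 0 -3; 0 0 0 1]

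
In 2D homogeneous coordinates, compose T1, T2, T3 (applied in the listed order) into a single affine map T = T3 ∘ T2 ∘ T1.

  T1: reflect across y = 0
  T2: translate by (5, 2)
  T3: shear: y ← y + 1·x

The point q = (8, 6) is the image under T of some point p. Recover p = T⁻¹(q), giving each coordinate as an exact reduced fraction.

T1 = [1 0 0; 0 -1 0; 0 0 1]
T2·T1 = [1 0 5; 0 -1 2; 0 0 1]
T3·…·T1 = [1 0 5; 1 -1 7; 0 0 1]
det M = -1; M⁻¹ = [1 0 -5; 1 -1 2; 0 0 1]
M⁻¹ · (8, 6)ᵀ = (3, 4)ᵀ

p = (3, 4)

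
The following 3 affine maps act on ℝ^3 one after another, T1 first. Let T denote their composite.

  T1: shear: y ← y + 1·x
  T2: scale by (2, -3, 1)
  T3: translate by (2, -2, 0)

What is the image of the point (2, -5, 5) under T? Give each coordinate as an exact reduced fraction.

T(p) = (6, 7, 5)

T1 shear: y ← y + 1·x: (2, -5, 5) → (2, -3, 5)
T2 scale by (2, -3, 1): (2, -3, 5) → (4, 9, 5)
T3 translate by (2, -2, 0): (4, 9, 5) → (6, 7, 5)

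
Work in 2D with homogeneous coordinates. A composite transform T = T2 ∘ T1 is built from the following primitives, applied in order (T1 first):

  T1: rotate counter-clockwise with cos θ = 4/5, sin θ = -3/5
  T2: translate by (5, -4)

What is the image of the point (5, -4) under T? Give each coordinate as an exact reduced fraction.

T(p) = (33/5, -51/5)

T1 rotate counter-clockwise with cos θ = 4/5, sin θ = -3/5: (5, -4) → (8/5, -31/5)
T2 translate by (5, -4): (8/5, -31/5) → (33/5, -51/5)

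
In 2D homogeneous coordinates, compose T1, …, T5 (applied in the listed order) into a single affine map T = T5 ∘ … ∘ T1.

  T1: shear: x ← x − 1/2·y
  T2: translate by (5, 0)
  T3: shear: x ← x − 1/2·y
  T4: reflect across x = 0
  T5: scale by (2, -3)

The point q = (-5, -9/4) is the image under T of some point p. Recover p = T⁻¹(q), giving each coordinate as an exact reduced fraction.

T1 = [1 -1/2 0; 0 1 0; 0 0 1]
T2·T1 = [1 -1/2 5; 0 1 0; 0 0 1]
T3·…·T1 = [1 -1 5; 0 1 0; 0 0 1]
T4·…·T1 = [-1 1 -5; 0 1 0; 0 0 1]
T5·…·T1 = [-2 2 -10; 0 -3 0; 0 0 1]
det M = 6; M⁻¹ = [-1/2 -1/3 -5; 0 -1/3 0; 0 0 1]
M⁻¹ · (-5, -9/4)ᵀ = (-7/4, 3/4)ᵀ

p = (-7/4, 3/4)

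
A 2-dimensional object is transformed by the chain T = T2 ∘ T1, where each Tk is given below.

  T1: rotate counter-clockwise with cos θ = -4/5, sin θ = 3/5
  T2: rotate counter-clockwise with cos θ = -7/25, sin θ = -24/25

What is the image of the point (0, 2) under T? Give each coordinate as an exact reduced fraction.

T1 rotate counter-clockwise with cos θ = -4/5, sin θ = 3/5: (0, 2) → (-6/5, -8/5)
T2 rotate counter-clockwise with cos θ = -7/25, sin θ = -24/25: (-6/5, -8/5) → (-6/5, 8/5)

T(p) = (-6/5, 8/5)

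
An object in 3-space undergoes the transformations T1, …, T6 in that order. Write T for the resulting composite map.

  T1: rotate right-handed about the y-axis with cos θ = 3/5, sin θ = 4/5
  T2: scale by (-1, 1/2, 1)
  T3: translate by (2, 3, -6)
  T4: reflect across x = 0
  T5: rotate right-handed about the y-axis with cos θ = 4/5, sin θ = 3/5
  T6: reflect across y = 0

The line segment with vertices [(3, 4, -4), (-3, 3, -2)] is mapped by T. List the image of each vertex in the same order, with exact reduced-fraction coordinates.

image vertices: (-46/5, -5, -33/5), (-36/5, -9/2, -3/5)

T1 rotate right-handed about the y-axis with cos θ = 3/5, sin θ = 4/5: (3, 4, -4) → (-7/5, 4, -24/5); (-3, 3, -2) → (-17/5, 3, 6/5)
T2 scale by (-1, 1/2, 1): (-7/5, 4, -24/5) → (7/5, 2, -24/5); (-17/5, 3, 6/5) → (17/5, 3/2, 6/5)
T3 translate by (2, 3, -6): (7/5, 2, -24/5) → (17/5, 5, -54/5); (17/5, 3/2, 6/5) → (27/5, 9/2, -24/5)
T4 reflect across x = 0: (17/5, 5, -54/5) → (-17/5, 5, -54/5); (27/5, 9/2, -24/5) → (-27/5, 9/2, -24/5)
T5 rotate right-handed about the y-axis with cos θ = 4/5, sin θ = 3/5: (-17/5, 5, -54/5) → (-46/5, 5, -33/5); (-27/5, 9/2, -24/5) → (-36/5, 9/2, -3/5)
T6 reflect across y = 0: (-46/5, 5, -33/5) → (-46/5, -5, -33/5); (-36/5, 9/2, -3/5) → (-36/5, -9/2, -3/5)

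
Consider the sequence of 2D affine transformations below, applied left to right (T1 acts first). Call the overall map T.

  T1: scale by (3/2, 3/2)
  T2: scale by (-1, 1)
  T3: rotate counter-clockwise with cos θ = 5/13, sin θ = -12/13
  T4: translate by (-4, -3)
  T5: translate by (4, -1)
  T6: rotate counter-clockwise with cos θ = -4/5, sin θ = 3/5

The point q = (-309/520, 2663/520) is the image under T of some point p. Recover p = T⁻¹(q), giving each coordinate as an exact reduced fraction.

p = (-3/4, 9/4)

T1 = [3/2 0 0; 0 3/2 0; 0 0 1]
T2·T1 = [-3/2 0 0; 0 3/2 0; 0 0 1]
T3·…·T1 = [-15/26 18/13 0; 18/13 15/26 0; 0 0 1]
T4·…·T1 = [-15/26 18/13 -4; 18/13 15/26 -3; 0 0 1]
T5·…·T1 = [-15/26 18/13 0; 18/13 15/26 -4; 0 0 1]
T6·…·T1 = [-24/65 -189/130 12/5; -189/130 24/65 16/5; 0 0 1]
det M = -9/4; M⁻¹ = [-32/195 -42/65 32/13; -42/65 32/195 40/39; 0 0 1]
M⁻¹ · (-309/520, 2663/520)ᵀ = (-3/4, 9/4)ᵀ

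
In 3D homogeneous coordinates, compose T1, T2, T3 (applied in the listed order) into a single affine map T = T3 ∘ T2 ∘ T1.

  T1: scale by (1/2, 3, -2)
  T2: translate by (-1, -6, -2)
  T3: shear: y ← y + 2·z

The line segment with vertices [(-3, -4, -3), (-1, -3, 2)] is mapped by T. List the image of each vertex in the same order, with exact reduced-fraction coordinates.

T1 scale by (1/2, 3, -2): (-3, -4, -3) → (-3/2, -12, 6); (-1, -3, 2) → (-1/2, -9, -4)
T2 translate by (-1, -6, -2): (-3/2, -12, 6) → (-5/2, -18, 4); (-1/2, -9, -4) → (-3/2, -15, -6)
T3 shear: y ← y + 2·z: (-5/2, -18, 4) → (-5/2, -10, 4); (-3/2, -15, -6) → (-3/2, -27, -6)

image vertices: (-5/2, -10, 4), (-3/2, -27, -6)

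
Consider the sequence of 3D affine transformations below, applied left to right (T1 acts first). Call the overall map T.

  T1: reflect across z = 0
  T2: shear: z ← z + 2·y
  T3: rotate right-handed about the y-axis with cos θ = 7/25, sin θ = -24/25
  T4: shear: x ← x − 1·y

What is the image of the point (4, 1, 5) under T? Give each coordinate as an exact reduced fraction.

T(p) = (3, 1, 3)

T1 reflect across z = 0: (4, 1, 5) → (4, 1, -5)
T2 shear: z ← z + 2·y: (4, 1, -5) → (4, 1, -3)
T3 rotate right-handed about the y-axis with cos θ = 7/25, sin θ = -24/25: (4, 1, -3) → (4, 1, 3)
T4 shear: x ← x − 1·y: (4, 1, 3) → (3, 1, 3)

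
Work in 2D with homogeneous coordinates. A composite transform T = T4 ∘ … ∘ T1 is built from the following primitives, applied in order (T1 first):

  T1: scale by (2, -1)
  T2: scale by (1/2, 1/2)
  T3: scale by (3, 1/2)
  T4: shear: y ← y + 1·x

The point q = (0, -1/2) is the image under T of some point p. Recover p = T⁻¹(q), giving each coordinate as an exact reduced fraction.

p = (0, 2)

T1 = [2 0 0; 0 -1 0; 0 0 1]
T2·T1 = [1 0 0; 0 -1/2 0; 0 0 1]
T3·…·T1 = [3 0 0; 0 -1/4 0; 0 0 1]
T4·…·T1 = [3 0 0; 3 -1/4 0; 0 0 1]
det M = -3/4; M⁻¹ = [1/3 0 0; 4 -4 0; 0 0 1]
M⁻¹ · (0, -1/2)ᵀ = (0, 2)ᵀ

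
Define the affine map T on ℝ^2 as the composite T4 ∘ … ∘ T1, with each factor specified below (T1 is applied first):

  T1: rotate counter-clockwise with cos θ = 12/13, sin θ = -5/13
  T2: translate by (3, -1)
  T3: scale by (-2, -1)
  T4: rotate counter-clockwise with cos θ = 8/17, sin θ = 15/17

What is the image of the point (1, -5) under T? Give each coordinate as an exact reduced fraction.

T(p) = (-122/17, -12/17)

T1 rotate counter-clockwise with cos θ = 12/13, sin θ = -5/13: (1, -5) → (-1, -5)
T2 translate by (3, -1): (-1, -5) → (2, -6)
T3 scale by (-2, -1): (2, -6) → (-4, 6)
T4 rotate counter-clockwise with cos θ = 8/17, sin θ = 15/17: (-4, 6) → (-122/17, -12/17)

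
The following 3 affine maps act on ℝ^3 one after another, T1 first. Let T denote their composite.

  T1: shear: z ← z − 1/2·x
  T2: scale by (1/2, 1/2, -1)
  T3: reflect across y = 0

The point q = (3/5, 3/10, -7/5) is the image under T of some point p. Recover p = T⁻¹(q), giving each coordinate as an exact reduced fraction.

p = (6/5, -3/5, 2)

T1 = [1 0 0 0; 0 1 0 0; -1/2 0 1 0; 0 0 0 1]
T2·T1 = [1/2 0 0 0; 0 1/2 0 0; 1/2 0 -1 0; 0 0 0 1]
T3·…·T1 = [1/2 0 0 0; 0 -1/2 0 0; 1/2 0 -1 0; 0 0 0 1]
det M = 1/4; M⁻¹ = [2 0 0 0; 0 -2 0 0; 1 0 -1 0; 0 0 0 1]
M⁻¹ · (3/5, 3/10, -7/5)ᵀ = (6/5, -3/5, 2)ᵀ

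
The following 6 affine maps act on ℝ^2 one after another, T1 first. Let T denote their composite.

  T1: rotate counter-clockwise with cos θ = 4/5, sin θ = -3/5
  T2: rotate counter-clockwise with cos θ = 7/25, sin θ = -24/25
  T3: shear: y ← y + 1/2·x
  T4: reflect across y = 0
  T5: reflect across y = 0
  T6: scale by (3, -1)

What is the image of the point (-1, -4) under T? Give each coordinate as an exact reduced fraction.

T(p) = (-1272/125, -81/125)

T1 rotate counter-clockwise with cos θ = 4/5, sin θ = -3/5: (-1, -4) → (-16/5, -13/5)
T2 rotate counter-clockwise with cos θ = 7/25, sin θ = -24/25: (-16/5, -13/5) → (-424/125, 293/125)
T3 shear: y ← y + 1/2·x: (-424/125, 293/125) → (-424/125, 81/125)
T4 reflect across y = 0: (-424/125, 81/125) → (-424/125, -81/125)
T5 reflect across y = 0: (-424/125, -81/125) → (-424/125, 81/125)
T6 scale by (3, -1): (-424/125, 81/125) → (-1272/125, -81/125)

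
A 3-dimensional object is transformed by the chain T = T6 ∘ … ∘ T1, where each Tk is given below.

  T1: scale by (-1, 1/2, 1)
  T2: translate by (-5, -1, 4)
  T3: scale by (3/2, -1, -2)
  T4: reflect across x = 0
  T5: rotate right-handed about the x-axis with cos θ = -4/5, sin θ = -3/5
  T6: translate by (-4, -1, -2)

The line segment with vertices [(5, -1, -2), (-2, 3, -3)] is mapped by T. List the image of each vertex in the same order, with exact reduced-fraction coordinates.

image vertices: (11, -23/5, 3/10), (1/2, -9/5, -1/10)

T1 scale by (-1, 1/2, 1): (5, -1, -2) → (-5, -1/2, -2); (-2, 3, -3) → (2, 3/2, -3)
T2 translate by (-5, -1, 4): (-5, -1/2, -2) → (-10, -3/2, 2); (2, 3/2, -3) → (-3, 1/2, 1)
T3 scale by (3/2, -1, -2): (-10, -3/2, 2) → (-15, 3/2, -4); (-3, 1/2, 1) → (-9/2, -1/2, -2)
T4 reflect across x = 0: (-15, 3/2, -4) → (15, 3/2, -4); (-9/2, -1/2, -2) → (9/2, -1/2, -2)
T5 rotate right-handed about the x-axis with cos θ = -4/5, sin θ = -3/5: (15, 3/2, -4) → (15, -18/5, 23/10); (9/2, -1/2, -2) → (9/2, -4/5, 19/10)
T6 translate by (-4, -1, -2): (15, -18/5, 23/10) → (11, -23/5, 3/10); (9/2, -4/5, 19/10) → (1/2, -9/5, -1/10)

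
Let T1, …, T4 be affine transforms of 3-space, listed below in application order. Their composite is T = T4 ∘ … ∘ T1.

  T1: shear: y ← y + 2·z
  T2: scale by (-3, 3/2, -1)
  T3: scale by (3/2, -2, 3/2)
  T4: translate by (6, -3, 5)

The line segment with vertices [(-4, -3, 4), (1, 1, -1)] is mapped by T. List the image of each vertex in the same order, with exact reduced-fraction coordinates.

image vertices: (24, -18, -1), (3/2, 0, 13/2)

T1 shear: y ← y + 2·z: (-4, -3, 4) → (-4, 5, 4); (1, 1, -1) → (1, -1, -1)
T2 scale by (-3, 3/2, -1): (-4, 5, 4) → (12, 15/2, -4); (1, -1, -1) → (-3, -3/2, 1)
T3 scale by (3/2, -2, 3/2): (12, 15/2, -4) → (18, -15, -6); (-3, -3/2, 1) → (-9/2, 3, 3/2)
T4 translate by (6, -3, 5): (18, -15, -6) → (24, -18, -1); (-9/2, 3, 3/2) → (3/2, 0, 13/2)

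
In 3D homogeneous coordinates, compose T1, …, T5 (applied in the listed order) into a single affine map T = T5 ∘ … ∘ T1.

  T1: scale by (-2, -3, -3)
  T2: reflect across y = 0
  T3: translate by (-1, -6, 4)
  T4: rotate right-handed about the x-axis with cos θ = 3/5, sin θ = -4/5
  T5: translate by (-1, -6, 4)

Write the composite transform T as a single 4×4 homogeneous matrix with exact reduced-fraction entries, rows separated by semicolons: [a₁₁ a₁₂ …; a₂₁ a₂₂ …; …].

T1 = [-2 0 0 0; 0 -3 0 0; 0 0 -3 0; 0 0 0 1]
T2·T1 = [-2 0 0 0; 0 3 0 0; 0 0 -3 0; 0 0 0 1]
T3·…·T1 = [-2 0 0 -1; 0 3 0 -6; 0 0 -3 4; 0 0 0 1]
T4·…·T1 = [-2 0 0 -1; 0 9/5 -12/5 -2/5; 0 -12/5 -9/5 36/5; 0 0 0 1]
T5·…·T1 = [-2 0 0 -2; 0 9/5 -12/5 -32/5; 0 -12/5 -9/5 56/5; 0 0 0 1]

T = [-2 0 0 -2; 0 9/5 -12/5 -32/5; 0 -12/5 -9/5 56/5; 0 0 0 1]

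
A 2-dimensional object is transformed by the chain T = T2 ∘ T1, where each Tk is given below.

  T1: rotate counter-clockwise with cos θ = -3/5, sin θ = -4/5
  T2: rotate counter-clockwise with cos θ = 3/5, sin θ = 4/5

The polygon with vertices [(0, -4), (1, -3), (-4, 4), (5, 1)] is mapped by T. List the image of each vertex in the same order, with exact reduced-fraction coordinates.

image vertices: (-96/25, -28/25), (-13/5, -9/5), (68/25, 124/25), (59/25, -113/25)

T1 rotate counter-clockwise with cos θ = -3/5, sin θ = -4/5: (0, -4) → (-16/5, 12/5); (1, -3) → (-3, 1); (-4, 4) → (28/5, 4/5); (5, 1) → (-11/5, -23/5)
T2 rotate counter-clockwise with cos θ = 3/5, sin θ = 4/5: (-16/5, 12/5) → (-96/25, -28/25); (-3, 1) → (-13/5, -9/5); (28/5, 4/5) → (68/25, 124/25); (-11/5, -23/5) → (59/25, -113/25)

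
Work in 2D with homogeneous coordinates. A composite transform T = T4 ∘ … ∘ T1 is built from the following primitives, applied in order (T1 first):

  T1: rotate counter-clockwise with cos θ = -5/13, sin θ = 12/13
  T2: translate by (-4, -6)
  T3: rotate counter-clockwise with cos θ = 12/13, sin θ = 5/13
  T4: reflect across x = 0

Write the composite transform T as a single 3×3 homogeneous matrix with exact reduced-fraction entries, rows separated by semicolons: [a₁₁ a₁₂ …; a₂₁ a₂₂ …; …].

T = [120/169 119/169 18/13; 119/169 -120/169 -92/13; 0 0 1]

T1 = [-5/13 -12/13 0; 12/13 -5/13 0; 0 0 1]
T2·T1 = [-5/13 -12/13 -4; 12/13 -5/13 -6; 0 0 1]
T3·…·T1 = [-120/169 -119/169 -18/13; 119/169 -120/169 -92/13; 0 0 1]
T4·…·T1 = [120/169 119/169 18/13; 119/169 -120/169 -92/13; 0 0 1]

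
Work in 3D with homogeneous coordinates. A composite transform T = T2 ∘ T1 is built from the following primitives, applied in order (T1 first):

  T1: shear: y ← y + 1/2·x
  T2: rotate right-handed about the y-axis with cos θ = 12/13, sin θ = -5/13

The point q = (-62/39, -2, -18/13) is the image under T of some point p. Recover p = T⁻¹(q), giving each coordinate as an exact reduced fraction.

p = (-2, -1, -2/3)

T1 = [1 0 0 0; 1/2 1 0 0; 0 0 1 0; 0 0 0 1]
T2·T1 = [12/13 0 -5/13 0; 1/2 1 0 0; 5/13 0 12/13 0; 0 0 0 1]
det M = 1; M⁻¹ = [12/13 0 5/13 0; -6/13 1 -5/26 0; -5/13 0 12/13 0; 0 0 0 1]
M⁻¹ · (-62/39, -2, -18/13)ᵀ = (-2, -1, -2/3)ᵀ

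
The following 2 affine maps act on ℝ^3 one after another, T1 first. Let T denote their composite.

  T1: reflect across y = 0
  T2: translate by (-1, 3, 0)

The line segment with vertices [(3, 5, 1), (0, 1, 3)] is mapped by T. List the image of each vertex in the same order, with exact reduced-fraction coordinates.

T1 reflect across y = 0: (3, 5, 1) → (3, -5, 1); (0, 1, 3) → (0, -1, 3)
T2 translate by (-1, 3, 0): (3, -5, 1) → (2, -2, 1); (0, -1, 3) → (-1, 2, 3)

image vertices: (2, -2, 1), (-1, 2, 3)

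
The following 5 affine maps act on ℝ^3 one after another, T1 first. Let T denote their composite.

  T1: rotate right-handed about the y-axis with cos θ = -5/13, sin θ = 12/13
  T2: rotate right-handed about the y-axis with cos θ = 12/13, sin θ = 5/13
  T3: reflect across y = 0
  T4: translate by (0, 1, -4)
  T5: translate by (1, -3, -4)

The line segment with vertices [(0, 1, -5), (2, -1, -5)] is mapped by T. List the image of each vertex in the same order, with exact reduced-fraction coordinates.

T1 rotate right-handed about the y-axis with cos θ = -5/13, sin θ = 12/13: (0, 1, -5) → (-60/13, 1, 25/13); (2, -1, -5) → (-70/13, -1, 1/13)
T2 rotate right-handed about the y-axis with cos θ = 12/13, sin θ = 5/13: (-60/13, 1, 25/13) → (-595/169, 1, 600/169); (-70/13, -1, 1/13) → (-835/169, -1, 362/169)
T3 reflect across y = 0: (-595/169, 1, 600/169) → (-595/169, -1, 600/169); (-835/169, -1, 362/169) → (-835/169, 1, 362/169)
T4 translate by (0, 1, -4): (-595/169, -1, 600/169) → (-595/169, 0, -76/169); (-835/169, 1, 362/169) → (-835/169, 2, -314/169)
T5 translate by (1, -3, -4): (-595/169, 0, -76/169) → (-426/169, -3, -752/169); (-835/169, 2, -314/169) → (-666/169, -1, -990/169)

image vertices: (-426/169, -3, -752/169), (-666/169, -1, -990/169)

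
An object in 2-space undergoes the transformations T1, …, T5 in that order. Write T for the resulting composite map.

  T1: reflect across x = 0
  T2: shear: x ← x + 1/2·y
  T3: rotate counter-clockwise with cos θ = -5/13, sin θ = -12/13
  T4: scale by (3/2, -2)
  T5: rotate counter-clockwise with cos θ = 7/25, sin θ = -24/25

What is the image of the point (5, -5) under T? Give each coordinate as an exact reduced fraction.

T(p) = (-921/52, -32/13)

T1 reflect across x = 0: (5, -5) → (-5, -5)
T2 shear: x ← x + 1/2·y: (-5, -5) → (-15/2, -5)
T3 rotate counter-clockwise with cos θ = -5/13, sin θ = -12/13: (-15/2, -5) → (-45/26, 115/13)
T4 scale by (3/2, -2): (-45/26, 115/13) → (-135/52, -230/13)
T5 rotate counter-clockwise with cos θ = 7/25, sin θ = -24/25: (-135/52, -230/13) → (-921/52, -32/13)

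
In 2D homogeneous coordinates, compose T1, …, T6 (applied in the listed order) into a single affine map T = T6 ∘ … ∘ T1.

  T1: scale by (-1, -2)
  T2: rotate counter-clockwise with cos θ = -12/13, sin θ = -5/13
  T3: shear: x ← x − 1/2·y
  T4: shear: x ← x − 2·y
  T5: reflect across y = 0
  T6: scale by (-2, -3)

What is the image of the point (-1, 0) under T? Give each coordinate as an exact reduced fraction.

T1 scale by (-1, -2): (-1, 0) → (1, 0)
T2 rotate counter-clockwise with cos θ = -12/13, sin θ = -5/13: (1, 0) → (-12/13, -5/13)
T3 shear: x ← x − 1/2·y: (-12/13, -5/13) → (-19/26, -5/13)
T4 shear: x ← x − 2·y: (-19/26, -5/13) → (1/26, -5/13)
T5 reflect across y = 0: (1/26, -5/13) → (1/26, 5/13)
T6 scale by (-2, -3): (1/26, 5/13) → (-1/13, -15/13)

T(p) = (-1/13, -15/13)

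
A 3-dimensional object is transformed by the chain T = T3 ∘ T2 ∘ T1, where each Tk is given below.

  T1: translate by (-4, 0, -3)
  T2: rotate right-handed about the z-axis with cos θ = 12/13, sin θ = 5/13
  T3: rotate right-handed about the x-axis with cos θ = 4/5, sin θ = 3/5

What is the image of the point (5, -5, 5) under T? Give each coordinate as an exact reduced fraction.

T1 translate by (-4, 0, -3): (5, -5, 5) → (1, -5, 2)
T2 rotate right-handed about the z-axis with cos θ = 12/13, sin θ = 5/13: (1, -5, 2) → (37/13, -55/13, 2)
T3 rotate right-handed about the x-axis with cos θ = 4/5, sin θ = 3/5: (37/13, -55/13, 2) → (37/13, -298/65, -61/65)

T(p) = (37/13, -298/65, -61/65)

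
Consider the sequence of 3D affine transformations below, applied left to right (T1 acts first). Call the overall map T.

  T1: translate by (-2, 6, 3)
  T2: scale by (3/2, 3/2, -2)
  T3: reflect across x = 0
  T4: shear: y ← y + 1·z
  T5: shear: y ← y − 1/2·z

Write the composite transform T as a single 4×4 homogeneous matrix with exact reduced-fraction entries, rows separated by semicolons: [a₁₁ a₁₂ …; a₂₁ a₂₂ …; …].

T1 = [1 0 0 -2; 0 1 0 6; 0 0 1 3; 0 0 0 1]
T2·T1 = [3/2 0 0 -3; 0 3/2 0 9; 0 0 -2 -6; 0 0 0 1]
T3·…·T1 = [-3/2 0 0 3; 0 3/2 0 9; 0 0 -2 -6; 0 0 0 1]
T4·…·T1 = [-3/2 0 0 3; 0 3/2 -2 3; 0 0 -2 -6; 0 0 0 1]
T5·…·T1 = [-3/2 0 0 3; 0 3/2 -1 6; 0 0 -2 -6; 0 0 0 1]

T = [-3/2 0 0 3; 0 3/2 -1 6; 0 0 -2 -6; 0 0 0 1]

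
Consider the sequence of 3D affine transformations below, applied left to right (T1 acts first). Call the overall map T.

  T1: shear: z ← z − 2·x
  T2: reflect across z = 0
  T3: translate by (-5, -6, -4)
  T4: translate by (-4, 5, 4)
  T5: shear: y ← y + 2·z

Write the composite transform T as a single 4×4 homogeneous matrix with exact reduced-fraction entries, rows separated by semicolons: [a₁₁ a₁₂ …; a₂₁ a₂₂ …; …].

T1 = [1 0 0 0; 0 1 0 0; -2 0 1 0; 0 0 0 1]
T2·T1 = [1 0 0 0; 0 1 0 0; 2 0 -1 0; 0 0 0 1]
T3·…·T1 = [1 0 0 -5; 0 1 0 -6; 2 0 -1 -4; 0 0 0 1]
T4·…·T1 = [1 0 0 -9; 0 1 0 -1; 2 0 -1 0; 0 0 0 1]
T5·…·T1 = [1 0 0 -9; 4 1 -2 -1; 2 0 -1 0; 0 0 0 1]

T = [1 0 0 -9; 4 1 -2 -1; 2 0 -1 0; 0 0 0 1]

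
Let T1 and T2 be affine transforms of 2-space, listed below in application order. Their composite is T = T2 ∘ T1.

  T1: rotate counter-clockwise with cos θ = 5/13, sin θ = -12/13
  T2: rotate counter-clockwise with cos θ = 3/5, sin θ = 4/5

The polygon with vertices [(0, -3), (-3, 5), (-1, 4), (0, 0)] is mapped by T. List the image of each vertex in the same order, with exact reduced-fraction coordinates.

image vertices: (-48/65, -189/65), (-109/65, 363/65), (1/65, 268/65), (0, 0)

T1 rotate counter-clockwise with cos θ = 5/13, sin θ = -12/13: (0, -3) → (-36/13, -15/13); (-3, 5) → (45/13, 61/13); (-1, 4) → (43/13, 32/13); (0, 0) → (0, 0)
T2 rotate counter-clockwise with cos θ = 3/5, sin θ = 4/5: (-36/13, -15/13) → (-48/65, -189/65); (45/13, 61/13) → (-109/65, 363/65); (43/13, 32/13) → (1/65, 268/65); (0, 0) → (0, 0)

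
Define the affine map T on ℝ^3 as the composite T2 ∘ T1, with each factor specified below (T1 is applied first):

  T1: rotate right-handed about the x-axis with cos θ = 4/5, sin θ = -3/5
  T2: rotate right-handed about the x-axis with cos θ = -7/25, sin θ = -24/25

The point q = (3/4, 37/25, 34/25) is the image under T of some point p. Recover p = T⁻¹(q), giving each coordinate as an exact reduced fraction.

p = (3/4, -2, -1/5)

T1 = [1 0 0 0; 0 4/5 3/5 0; 0 -3/5 4/5 0; 0 0 0 1]
T2·T1 = [1 0 0 0; 0 -4/5 3/5 0; 0 -3/5 -4/5 0; 0 0 0 1]
det M = 1; M⁻¹ = [1 0 0 0; 0 -4/5 -3/5 0; 0 3/5 -4/5 0; 0 0 0 1]
M⁻¹ · (3/4, 37/25, 34/25)ᵀ = (3/4, -2, -1/5)ᵀ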